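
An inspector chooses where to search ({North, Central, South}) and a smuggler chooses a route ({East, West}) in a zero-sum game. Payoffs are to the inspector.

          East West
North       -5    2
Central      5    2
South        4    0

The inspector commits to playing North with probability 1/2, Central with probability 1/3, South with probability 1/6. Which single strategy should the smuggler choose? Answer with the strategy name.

If the smuggler plays East, the inspector's expected payoff is (1/2)·(-5) + (1/3)·5 + (1/6)·4 = -1/6.
If the smuggler plays West, the inspector's expected payoff is (1/2)·2 + (1/3)·2 + (1/6)·0 = 5/3.
The smuggler minimizes the inspector's payoff; the smallest is -1/6, so the best response is East.

East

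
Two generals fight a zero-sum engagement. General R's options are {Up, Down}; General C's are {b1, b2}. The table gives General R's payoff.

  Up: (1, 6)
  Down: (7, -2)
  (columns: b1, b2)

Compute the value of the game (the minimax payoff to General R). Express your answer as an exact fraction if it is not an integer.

Row minima: Up → 1, Down → -2; maximin = 1.
Column maxima: b1 → 7, b2 → 6; minimax = 6.
1 ≠ 6, so there is no saddle point; optimal play is mixed.
Let General R play Up with probability p. Expected payoff against b1: 1p + 7(1−p) = −6p + 7; against b2: 6p + (-2)(1−p) = 8p − 2.
Setting these equal: −6p + 7 = 8p − 2 ⇒ −14p = -9 ⇒ p = 9/14, and the value is (-6)·(9/14) + 7 = 22/7.
For General C: with q = P(b1), equating Up's and Down's payoffs gives −5q + 6 = 9q − 2 ⇒ q = 4/7.

22/7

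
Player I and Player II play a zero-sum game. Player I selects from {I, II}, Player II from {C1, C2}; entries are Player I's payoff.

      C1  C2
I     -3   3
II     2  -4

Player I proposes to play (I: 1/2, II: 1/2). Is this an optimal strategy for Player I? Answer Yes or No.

Against C1 this mix gives (1/2)·(-3) + (1/2)·2 = -1/2.
Against C2 this mix gives (1/2)·3 + (1/2)·(-4) = -1/2.
All of Player II's active replies (C1, C2) yield -1/2, and no column does worse for Player I. The mix makes Player II indifferent and guarantees -1/2, so it is optimal.

Yes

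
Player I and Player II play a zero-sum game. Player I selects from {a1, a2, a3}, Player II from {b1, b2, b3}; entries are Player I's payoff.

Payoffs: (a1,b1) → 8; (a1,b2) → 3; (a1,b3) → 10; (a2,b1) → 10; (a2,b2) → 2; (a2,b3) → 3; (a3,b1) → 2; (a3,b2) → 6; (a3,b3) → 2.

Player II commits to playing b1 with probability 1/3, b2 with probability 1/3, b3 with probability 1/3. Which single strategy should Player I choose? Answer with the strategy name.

Expected payoff of a1: (1/3)·8 + (1/3)·3 + (1/3)·10 = 7.
Expected payoff of a2: (1/3)·10 + (1/3)·2 + (1/3)·3 = 5.
Expected payoff of a3: (1/3)·2 + (1/3)·6 + (1/3)·2 = 10/3.
The largest is 7, so Player I's best response is a1.

a1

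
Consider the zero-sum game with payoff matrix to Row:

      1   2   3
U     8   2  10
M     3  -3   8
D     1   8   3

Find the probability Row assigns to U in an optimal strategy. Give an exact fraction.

Row minima: U → 2, M → -3, D → 1; maximin = 2.
Column maxima: 1 → 8, 2 → 8, 3 → 10; minimax = 8.
2 ≠ 8, so there is no saddle point; optimal play is mixed.
M is strictly dominated by U, so Row never plays it.
3 is strictly dominated by 1 (it gives Row strictly more in every row), so Column never plays it.
On the remaining 2×2 (U, D vs 1, 2):
Let Row play U with probability p. Expected payoff against 1: 8p + 1(1−p) = 7p + 1; against 2: 2p + 8(1−p) = −6p + 8.
Setting these equal: 7p + 1 = −6p + 8 ⇒ 13p = 7 ⇒ p = 7/13, and the value is (7)·(7/13) + 1 = 62/13.
For Column: with q = P(1), equating U's and D's payoffs gives 6q + 2 = −7q + 8 ⇒ q = 6/13.

7/13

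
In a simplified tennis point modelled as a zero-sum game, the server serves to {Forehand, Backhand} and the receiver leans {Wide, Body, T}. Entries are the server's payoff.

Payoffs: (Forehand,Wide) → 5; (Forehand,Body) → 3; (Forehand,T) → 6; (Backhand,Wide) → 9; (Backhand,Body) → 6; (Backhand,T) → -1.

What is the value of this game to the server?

Row minima: Forehand → 3, Backhand → -1; maximin = 3.
Column maxima: Wide → 9, Body → 6, T → 6; minimax = 6.
3 ≠ 6, so there is no saddle point; optimal play is mixed.
Wide is strictly dominated by Body (it gives the server strictly more in every row), so the receiver never plays it.
On the remaining 2×2 (Forehand, Backhand vs Body, T):
Let the server play Forehand with probability p. Expected payoff against Body: 3p + 6(1−p) = −3p + 6; against T: 6p + (-1)(1−p) = 7p − 1.
Setting these equal: −3p + 6 = 7p − 1 ⇒ −10p = -7 ⇒ p = 7/10, and the value is (-3)·(7/10) + 6 = 39/10.
For the receiver: with q = P(Body), equating Forehand's and Backhand's payoffs gives −3q + 6 = 7q − 1 ⇒ q = 7/10.

39/10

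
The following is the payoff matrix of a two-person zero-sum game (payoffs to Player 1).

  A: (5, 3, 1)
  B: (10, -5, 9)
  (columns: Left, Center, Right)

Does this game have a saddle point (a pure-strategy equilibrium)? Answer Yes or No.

Row minima: A → 1, B → -5; maximin = 1.
Column maxima: Left → 10, Center → 3, Right → 9; minimax = 3.
1 ≠ 3, so no pure-strategy equilibrium exists.

No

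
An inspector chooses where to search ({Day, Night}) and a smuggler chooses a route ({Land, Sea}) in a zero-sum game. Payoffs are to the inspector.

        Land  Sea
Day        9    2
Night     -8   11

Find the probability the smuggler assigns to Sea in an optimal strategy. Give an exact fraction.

Row minima: Day → 2, Night → -8; maximin = 2.
Column maxima: Land → 9, Sea → 11; minimax = 9.
2 ≠ 9, so there is no saddle point; optimal play is mixed.
Let the inspector play Day with probability p. Expected payoff against Land: 9p + (-8)(1−p) = 17p − 8; against Sea: 2p + 11(1−p) = −9p + 11.
Setting these equal: 17p − 8 = −9p + 11 ⇒ 26p = 19 ⇒ p = 19/26, and the value is (17)·(19/26) − 8 = 115/26.
For the smuggler: with q = P(Land), equating Day's and Night's payoffs gives 7q + 2 = −19q + 11 ⇒ q = 9/26.

17/26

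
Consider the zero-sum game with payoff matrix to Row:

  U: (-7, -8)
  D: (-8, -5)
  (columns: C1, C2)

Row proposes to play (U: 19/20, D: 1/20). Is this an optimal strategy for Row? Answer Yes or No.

Against C1 this mix gives (19/20)·(-7) + (1/20)·(-8) = -141/20.
Against C2 this mix gives (19/20)·(-8) + (1/20)·(-5) = -157/20.
Column will play C2, holding Row to -157/20. Shifting weight toward the row that does better against C2 would raise this floor (the equalizing mix achieves -29/4 against both C2 and C1), so the proposed strategy is not optimal.

No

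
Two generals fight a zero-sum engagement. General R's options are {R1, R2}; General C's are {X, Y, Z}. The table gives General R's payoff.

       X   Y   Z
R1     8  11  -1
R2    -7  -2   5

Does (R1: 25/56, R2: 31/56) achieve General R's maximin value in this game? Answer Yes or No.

Against X this mix gives (25/56)·8 + (31/56)·(-7) = -17/56.
Against Y this mix gives (25/56)·11 + (31/56)·(-2) = 213/56.
Against Z this mix gives (25/56)·(-1) + (31/56)·5 = 65/28.
General C will play X, holding General R to -17/56. Shifting weight toward the row that does better against X would raise this floor (the equalizing mix achieves 11/7 against both X and Z), so the proposed strategy is not optimal.

No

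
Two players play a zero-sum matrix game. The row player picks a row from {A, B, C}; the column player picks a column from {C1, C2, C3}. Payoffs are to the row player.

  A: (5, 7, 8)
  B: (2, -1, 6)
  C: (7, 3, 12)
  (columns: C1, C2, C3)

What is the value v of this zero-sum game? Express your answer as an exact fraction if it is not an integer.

Row minima: A → 5, B → -1, C → 3; maximin = 5.
Column maxima: C1 → 7, C2 → 7, C3 → 12; minimax = 7.
5 ≠ 7, so there is no saddle point; optimal play is mixed.
B is strictly dominated by A, so the row player never plays it.
C3 is strictly dominated by C1 (it gives the row player strictly more in every row), so the column player never plays it.
On the remaining 2×2 (A, C vs C1, C2):
Let the row player play A with probability p. Expected payoff against C1: 5p + 7(1−p) = −2p + 7; against C2: 7p + 3(1−p) = 4p + 3.
Setting these equal: −2p + 7 = 4p + 3 ⇒ −6p = -4 ⇒ p = 2/3, and the value is (-2)·(2/3) + 7 = 17/3.
For the column player: with q = P(C1), equating A's and C's payoffs gives −2q + 7 = 4q + 3 ⇒ q = 2/3.

17/3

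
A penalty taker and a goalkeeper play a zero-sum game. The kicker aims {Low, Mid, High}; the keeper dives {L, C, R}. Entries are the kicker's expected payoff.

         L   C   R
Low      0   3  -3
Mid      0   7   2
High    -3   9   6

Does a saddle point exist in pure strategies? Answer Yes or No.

Yes

Row minima: Low → -3, Mid → 0, High → -3; maximin = 0.
Column maxima: L → 0, C → 9, R → 6; minimax = 0.
maximin = minimax = 0, so a saddle point exists.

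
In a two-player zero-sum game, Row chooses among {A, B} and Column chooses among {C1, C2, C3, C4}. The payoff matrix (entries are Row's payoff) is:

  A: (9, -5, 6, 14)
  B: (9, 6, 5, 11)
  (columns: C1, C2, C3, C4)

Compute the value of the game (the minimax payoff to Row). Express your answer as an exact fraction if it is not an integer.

61/12

Row minima: A → -5, B → 5; maximin = 5.
Column maxima: C1 → 9, C2 → 6, C3 → 6, C4 → 14; minimax = 6.
5 ≠ 6, so there is no saddle point; optimal play is mixed.
C1 is strictly dominated by C2 (it gives Row strictly more in every row), so Column never plays it.
C4 is strictly dominated by C2 (it gives Row strictly more in every row), so Column never plays it.
On the remaining 2×2 (A, B vs C2, C3):
Let Row play A with probability p. Expected payoff against C2: (-5)p + 6(1−p) = −11p + 6; against C3: 6p + 5(1−p) = p + 5.
Setting these equal: −11p + 6 = p + 5 ⇒ −12p = -1 ⇒ p = 1/12, and the value is (-11)·(1/12) + 6 = 61/12.
For Column: with q = P(C2), equating A's and B's payoffs gives −11q + 6 = q + 5 ⇒ q = 1/12.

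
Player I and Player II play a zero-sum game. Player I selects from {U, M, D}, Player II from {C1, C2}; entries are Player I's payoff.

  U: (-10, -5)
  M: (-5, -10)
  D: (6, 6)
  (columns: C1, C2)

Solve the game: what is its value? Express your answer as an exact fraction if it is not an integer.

Row minima: U → -10, M → -10, D → 6; maximin = 6.
Column maxima: C1 → 6, C2 → 6; minimax = 6.
Since maximin = minimax = 6, there is a saddle point and the value is 6.

6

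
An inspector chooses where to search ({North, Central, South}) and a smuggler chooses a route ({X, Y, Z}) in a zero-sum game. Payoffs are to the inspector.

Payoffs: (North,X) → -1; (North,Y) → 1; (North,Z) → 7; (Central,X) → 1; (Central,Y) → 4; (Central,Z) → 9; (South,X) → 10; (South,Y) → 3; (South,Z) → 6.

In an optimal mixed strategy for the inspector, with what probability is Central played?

7/10

Row minima: North → -1, Central → 1, South → 3; maximin = 3.
Column maxima: X → 10, Y → 4, Z → 9; minimax = 4.
3 ≠ 4, so there is no saddle point; optimal play is mixed.
North is strictly dominated by Central, so the inspector never plays it.
Z is strictly dominated by Y (it gives the inspector strictly more in every row), so the smuggler never plays it.
On the remaining 2×2 (Central, South vs X, Y):
Let the inspector play Central with probability p. Expected payoff against X: 1p + 10(1−p) = −9p + 10; against Y: 4p + 3(1−p) = p + 3.
Setting these equal: −9p + 10 = p + 3 ⇒ −10p = -7 ⇒ p = 7/10, and the value is (-9)·(7/10) + 10 = 37/10.
For the smuggler: with q = P(X), equating Central's and South's payoffs gives −3q + 4 = 7q + 3 ⇒ q = 1/10.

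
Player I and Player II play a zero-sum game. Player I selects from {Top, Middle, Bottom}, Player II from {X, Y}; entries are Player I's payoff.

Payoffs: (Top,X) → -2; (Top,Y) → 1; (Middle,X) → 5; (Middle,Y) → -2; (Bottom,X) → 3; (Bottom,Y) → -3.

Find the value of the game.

1/10

Row minima: Top → -2, Middle → -2, Bottom → -3; maximin = -2.
Column maxima: X → 5, Y → 1; minimax = 1.
-2 ≠ 1, so there is no saddle point; optimal play is mixed.
Bottom is strictly dominated by Middle, so Player I never plays it.
On the remaining 2×2 (Top, Middle vs X, Y):
Let Player I play Top with probability p. Expected payoff against X: (-2)p + 5(1−p) = −7p + 5; against Y: 1p + (-2)(1−p) = 3p − 2.
Setting these equal: −7p + 5 = 3p − 2 ⇒ −10p = -7 ⇒ p = 7/10, and the value is (-7)·(7/10) + 5 = 1/10.
For Player II: with q = P(X), equating Top's and Middle's payoffs gives −3q + 1 = 7q − 2 ⇒ q = 3/10.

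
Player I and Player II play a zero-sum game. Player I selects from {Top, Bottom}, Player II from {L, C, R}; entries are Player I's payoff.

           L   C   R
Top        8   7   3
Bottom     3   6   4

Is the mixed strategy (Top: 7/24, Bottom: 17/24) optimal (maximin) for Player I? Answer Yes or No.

No

Against L this mix gives (7/24)·8 + (17/24)·3 = 107/24.
Against C this mix gives (7/24)·7 + (17/24)·6 = 151/24.
Against R this mix gives (7/24)·3 + (17/24)·4 = 89/24.
Player II will play R, holding Player I to 89/24. Shifting weight toward the row that does better against R would raise this floor (the equalizing mix achieves 23/6 against both R and L), so the proposed strategy is not optimal.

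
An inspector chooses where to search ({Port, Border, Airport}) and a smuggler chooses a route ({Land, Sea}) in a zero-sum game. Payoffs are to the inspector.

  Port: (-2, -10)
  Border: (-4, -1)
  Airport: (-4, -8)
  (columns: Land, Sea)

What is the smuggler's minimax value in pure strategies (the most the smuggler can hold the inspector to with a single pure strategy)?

Column maxima: Land → -2, Sea → -1.
The smallest of these is -2.

-2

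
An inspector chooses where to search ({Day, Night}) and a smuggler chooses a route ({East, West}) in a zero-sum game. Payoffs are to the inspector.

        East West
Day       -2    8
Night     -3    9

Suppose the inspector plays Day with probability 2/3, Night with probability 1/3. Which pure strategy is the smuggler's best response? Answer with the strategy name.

If the smuggler plays East, the inspector's expected payoff is (2/3)·(-2) + (1/3)·(-3) = -7/3.
If the smuggler plays West, the inspector's expected payoff is (2/3)·8 + (1/3)·9 = 25/3.
The smuggler minimizes the inspector's payoff; the smallest is -7/3, so the best response is East.

East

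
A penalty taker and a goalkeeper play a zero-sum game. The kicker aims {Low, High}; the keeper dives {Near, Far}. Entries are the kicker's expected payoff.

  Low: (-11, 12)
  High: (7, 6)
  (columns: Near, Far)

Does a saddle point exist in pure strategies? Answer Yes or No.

No

Row minima: Low → -11, High → 6; maximin = 6.
Column maxima: Near → 7, Far → 12; minimax = 7.
6 ≠ 7, so no pure-strategy equilibrium exists.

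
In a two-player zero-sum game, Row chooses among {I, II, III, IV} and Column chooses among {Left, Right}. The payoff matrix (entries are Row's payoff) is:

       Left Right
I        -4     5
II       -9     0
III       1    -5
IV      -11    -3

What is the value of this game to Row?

Row minima: I → -4, II → -9, III → -5, IV → -11; maximin = -4.
Column maxima: Left → 1, Right → 5; minimax = 1.
-4 ≠ 1, so there is no saddle point; optimal play is mixed.
II is strictly dominated by I, so Row never plays it.
IV is strictly dominated by I, so Row never plays it.
On the remaining 2×2 (I, III vs Left, Right):
Let Row play I with probability p. Expected payoff against Left: (-4)p + 1(1−p) = −5p + 1; against Right: 5p + (-5)(1−p) = 10p − 5.
Setting these equal: −5p + 1 = 10p − 5 ⇒ −15p = -6 ⇒ p = 2/5, and the value is (-5)·(2/5) + 1 = -1.
For Column: with q = P(Left), equating I's and III's payoffs gives −9q + 5 = 6q − 5 ⇒ q = 2/3.

-1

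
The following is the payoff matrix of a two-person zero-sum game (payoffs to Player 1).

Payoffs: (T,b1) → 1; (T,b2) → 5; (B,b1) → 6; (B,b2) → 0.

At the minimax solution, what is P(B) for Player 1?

2/5

Row minima: T → 1, B → 0; maximin = 1.
Column maxima: b1 → 6, b2 → 5; minimax = 5.
1 ≠ 5, so there is no saddle point; optimal play is mixed.
Let Player 1 play T with probability p. Expected payoff against b1: 1p + 6(1−p) = −5p + 6; against b2: 5p + 0(1−p) = 5p.
Setting these equal: −5p + 6 = 5p ⇒ −10p = -6 ⇒ p = 3/5, and the value is (-5)·(3/5) + 6 = 3.
For Player 2: with q = P(b1), equating T's and B's payoffs gives −4q + 5 = 6q ⇒ q = 1/2.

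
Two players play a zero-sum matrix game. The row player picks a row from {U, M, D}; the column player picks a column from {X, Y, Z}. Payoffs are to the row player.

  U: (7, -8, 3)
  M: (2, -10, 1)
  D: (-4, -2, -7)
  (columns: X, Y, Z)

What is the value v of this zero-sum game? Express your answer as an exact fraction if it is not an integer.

-31/8

Row minima: U → -8, M → -10, D → -7; maximin = -7.
Column maxima: X → 7, Y → -2, Z → 3; minimax = -2.
-7 ≠ -2, so there is no saddle point; optimal play is mixed.
M is strictly dominated by U, so the row player never plays it.
X is strictly dominated by Z (it gives the row player strictly more in every row), so the column player never plays it.
On the remaining 2×2 (U, D vs Y, Z):
Let the row player play U with probability p. Expected payoff against Y: (-8)p + (-2)(1−p) = −6p − 2; against Z: 3p + (-7)(1−p) = 10p − 7.
Setting these equal: −6p − 2 = 10p − 7 ⇒ −16p = -5 ⇒ p = 5/16, and the value is (-6)·(5/16) − 2 = -31/8.
For the column player: with q = P(Y), equating U's and D's payoffs gives −11q + 3 = 5q − 7 ⇒ q = 5/8.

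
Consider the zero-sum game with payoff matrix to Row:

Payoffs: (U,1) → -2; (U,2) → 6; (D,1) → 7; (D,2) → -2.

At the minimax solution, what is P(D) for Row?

Row minima: U → -2, D → -2; maximin = -2.
Column maxima: 1 → 7, 2 → 6; minimax = 6.
-2 ≠ 6, so there is no saddle point; optimal play is mixed.
Let Row play U with probability p. Expected payoff against 1: (-2)p + 7(1−p) = −9p + 7; against 2: 6p + (-2)(1−p) = 8p − 2.
Setting these equal: −9p + 7 = 8p − 2 ⇒ −17p = -9 ⇒ p = 9/17, and the value is (-9)·(9/17) + 7 = 38/17.
For Column: with q = P(1), equating U's and D's payoffs gives −8q + 6 = 9q − 2 ⇒ q = 8/17.

8/17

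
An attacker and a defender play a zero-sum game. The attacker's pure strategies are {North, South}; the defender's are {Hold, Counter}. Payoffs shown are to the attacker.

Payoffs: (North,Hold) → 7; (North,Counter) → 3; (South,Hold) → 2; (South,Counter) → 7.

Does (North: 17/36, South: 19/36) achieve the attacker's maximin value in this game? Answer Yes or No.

Against Hold this mix gives (17/36)·7 + (19/36)·2 = 157/36.
Against Counter this mix gives (17/36)·3 + (19/36)·7 = 46/9.
The defender will play Hold, holding the attacker to 157/36. Shifting weight toward the row that does better against Hold would raise this floor (the equalizing mix achieves 43/9 against both Hold and Counter), so the proposed strategy is not optimal.

No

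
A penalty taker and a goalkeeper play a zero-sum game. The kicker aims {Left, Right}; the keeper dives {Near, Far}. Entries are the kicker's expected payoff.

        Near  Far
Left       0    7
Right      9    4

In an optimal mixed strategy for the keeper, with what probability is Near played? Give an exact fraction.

1/4

Row minima: Left → 0, Right → 4; maximin = 4.
Column maxima: Near → 9, Far → 7; minimax = 7.
4 ≠ 7, so there is no saddle point; optimal play is mixed.
Let the kicker play Left with probability p. Expected payoff against Near: 0p + 9(1−p) = −9p + 9; against Far: 7p + 4(1−p) = 3p + 4.
Setting these equal: −9p + 9 = 3p + 4 ⇒ −12p = -5 ⇒ p = 5/12, and the value is (-9)·(5/12) + 9 = 21/4.
For the keeper: with q = P(Near), equating Left's and Right's payoffs gives −7q + 7 = 5q + 4 ⇒ q = 1/4.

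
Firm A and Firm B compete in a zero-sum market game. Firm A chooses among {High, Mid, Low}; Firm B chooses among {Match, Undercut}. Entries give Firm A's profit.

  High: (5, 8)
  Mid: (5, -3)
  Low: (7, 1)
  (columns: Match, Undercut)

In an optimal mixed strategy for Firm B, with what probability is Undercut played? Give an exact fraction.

Row minima: High → 5, Mid → -3, Low → 1; maximin = 5.
Column maxima: Match → 7, Undercut → 8; minimax = 7.
5 ≠ 7, so there is no saddle point; optimal play is mixed.
Mid is strictly dominated by Low, so Firm A never plays it.
On the remaining 2×2 (High, Low vs Match, Undercut):
Let Firm A play High with probability p. Expected payoff against Match: 5p + 7(1−p) = −2p + 7; against Undercut: 8p + 1(1−p) = 7p + 1.
Setting these equal: −2p + 7 = 7p + 1 ⇒ −9p = -6 ⇒ p = 2/3, and the value is (-2)·(2/3) + 7 = 17/3.
For Firm B: with q = P(Match), equating High's and Low's payoffs gives −3q + 8 = 6q + 1 ⇒ q = 7/9.

2/9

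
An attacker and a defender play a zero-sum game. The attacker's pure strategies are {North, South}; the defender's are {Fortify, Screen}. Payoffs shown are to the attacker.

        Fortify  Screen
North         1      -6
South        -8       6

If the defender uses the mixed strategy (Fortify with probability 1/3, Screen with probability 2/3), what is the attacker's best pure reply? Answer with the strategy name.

Expected payoff of North: (1/3)·1 + (2/3)·(-6) = -11/3.
Expected payoff of South: (1/3)·(-8) + (2/3)·6 = 4/3.
The largest is 4/3, so the attacker's best response is South.

South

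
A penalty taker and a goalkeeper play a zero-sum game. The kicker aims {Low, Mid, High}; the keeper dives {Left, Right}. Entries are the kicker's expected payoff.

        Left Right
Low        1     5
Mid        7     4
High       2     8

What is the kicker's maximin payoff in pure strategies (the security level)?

Row minima: Low → 1, Mid → 4, High → 2.
The best of these is 4.

4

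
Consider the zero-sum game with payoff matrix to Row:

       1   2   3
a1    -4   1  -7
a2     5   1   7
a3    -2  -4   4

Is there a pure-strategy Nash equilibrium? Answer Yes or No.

Yes

Row minima: a1 → -7, a2 → 1, a3 → -4; maximin = 1.
Column maxima: 1 → 5, 2 → 1, 3 → 7; minimax = 1.
maximin = minimax = 1, so a saddle point exists.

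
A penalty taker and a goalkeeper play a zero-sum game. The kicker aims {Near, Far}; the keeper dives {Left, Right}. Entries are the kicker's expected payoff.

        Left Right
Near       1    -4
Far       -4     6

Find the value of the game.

Row minima: Near → -4, Far → -4; maximin = -4.
Column maxima: Left → 1, Right → 6; minimax = 1.
-4 ≠ 1, so there is no saddle point; optimal play is mixed.
Let the kicker play Near with probability p. Expected payoff against Left: 1p + (-4)(1−p) = 5p − 4; against Right: (-4)p + 6(1−p) = −10p + 6.
Setting these equal: 5p − 4 = −10p + 6 ⇒ 15p = 10 ⇒ p = 2/3, and the value is (5)·(2/3) − 4 = -2/3.
For the keeper: with q = P(Left), equating Near's and Far's payoffs gives 5q − 4 = −10q + 6 ⇒ q = 2/3.

-2/3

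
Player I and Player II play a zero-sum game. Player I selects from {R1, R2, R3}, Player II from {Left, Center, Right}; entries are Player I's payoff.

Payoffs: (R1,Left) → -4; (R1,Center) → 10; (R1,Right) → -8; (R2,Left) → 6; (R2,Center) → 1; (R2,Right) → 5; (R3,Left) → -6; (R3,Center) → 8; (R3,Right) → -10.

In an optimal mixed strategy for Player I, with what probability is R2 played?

Row minima: R1 → -8, R2 → 1, R3 → -10; maximin = 1.
Column maxima: Left → 6, Center → 10, Right → 5; minimax = 5.
1 ≠ 5, so there is no saddle point; optimal play is mixed.
R3 is strictly dominated by R1, so Player I never plays it.
Left is strictly dominated by Right (it gives Player I strictly more in every row), so Player II never plays it.
On the remaining 2×2 (R1, R2 vs Center, Right):
Let Player I play R1 with probability p. Expected payoff against Center: 10p + 1(1−p) = 9p + 1; against Right: (-8)p + 5(1−p) = −13p + 5.
Setting these equal: 9p + 1 = −13p + 5 ⇒ 22p = 4 ⇒ p = 2/11, and the value is (9)·(2/11) + 1 = 29/11.
For Player II: with q = P(Center), equating R1's and R2's payoffs gives 18q − 8 = −4q + 5 ⇒ q = 13/22.

9/11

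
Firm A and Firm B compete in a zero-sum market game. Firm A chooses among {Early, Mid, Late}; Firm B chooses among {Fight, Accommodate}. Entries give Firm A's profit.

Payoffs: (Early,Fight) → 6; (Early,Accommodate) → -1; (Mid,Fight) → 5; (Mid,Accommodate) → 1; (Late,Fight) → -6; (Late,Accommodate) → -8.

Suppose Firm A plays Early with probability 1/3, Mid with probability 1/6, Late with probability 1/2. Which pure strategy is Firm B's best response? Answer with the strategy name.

Accommodate

If Firm B plays Fight, Firm A's expected payoff is (1/3)·6 + (1/6)·5 + (1/2)·(-6) = -1/6.
If Firm B plays Accommodate, Firm A's expected payoff is (1/3)·(-1) + (1/6)·1 + (1/2)·(-8) = -25/6.
Firm B minimizes Firm A's payoff; the smallest is -25/6, so the best response is Accommodate.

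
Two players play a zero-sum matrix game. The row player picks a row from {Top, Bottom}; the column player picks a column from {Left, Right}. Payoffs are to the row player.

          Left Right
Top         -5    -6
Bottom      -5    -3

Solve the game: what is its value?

Row minima: Top → -6, Bottom → -5; maximin = -5.
Column maxima: Left → -5, Right → -3; minimax = -5.
Since maximin = minimax = -5, there is a saddle point and the value is -5.

-5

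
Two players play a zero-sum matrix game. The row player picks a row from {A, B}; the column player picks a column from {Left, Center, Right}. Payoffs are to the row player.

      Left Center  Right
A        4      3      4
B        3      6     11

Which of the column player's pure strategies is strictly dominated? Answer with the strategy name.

Center holds the row player's payoff strictly below Right in every row: 3 < 4, 6 < 11.
So Right is strictly dominated for the column player.

Right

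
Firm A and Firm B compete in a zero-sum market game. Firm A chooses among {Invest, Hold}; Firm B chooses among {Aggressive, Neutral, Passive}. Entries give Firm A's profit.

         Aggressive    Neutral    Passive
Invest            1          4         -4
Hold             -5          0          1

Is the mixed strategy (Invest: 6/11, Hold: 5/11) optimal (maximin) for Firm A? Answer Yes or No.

Yes

Against Aggressive this mix gives (6/11)·1 + (5/11)·(-5) = -19/11.
Against Neutral this mix gives (6/11)·4 + (5/11)·0 = 24/11.
Against Passive this mix gives (6/11)·(-4) + (5/11)·1 = -19/11.
All of Firm B's active replies (Aggressive, Passive) yield -19/11, and no column does worse for Firm A. The mix makes Firm B indifferent and guarantees -19/11, so it is optimal.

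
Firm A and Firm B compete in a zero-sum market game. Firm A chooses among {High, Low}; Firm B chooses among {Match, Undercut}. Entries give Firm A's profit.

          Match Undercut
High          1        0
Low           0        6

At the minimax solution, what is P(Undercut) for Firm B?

Row minima: High → 0, Low → 0; maximin = 0.
Column maxima: Match → 1, Undercut → 6; minimax = 1.
0 ≠ 1, so there is no saddle point; optimal play is mixed.
Let Firm A play High with probability p. Expected payoff against Match: 1p + 0(1−p) = p; against Undercut: 0p + 6(1−p) = −6p + 6.
Setting these equal: p = −6p + 6 ⇒ 7p = 6 ⇒ p = 6/7, and the value is (1)·(6/7) = 6/7.
For Firm B: with q = P(Match), equating High's and Low's payoffs gives q = −6q + 6 ⇒ q = 6/7.

1/7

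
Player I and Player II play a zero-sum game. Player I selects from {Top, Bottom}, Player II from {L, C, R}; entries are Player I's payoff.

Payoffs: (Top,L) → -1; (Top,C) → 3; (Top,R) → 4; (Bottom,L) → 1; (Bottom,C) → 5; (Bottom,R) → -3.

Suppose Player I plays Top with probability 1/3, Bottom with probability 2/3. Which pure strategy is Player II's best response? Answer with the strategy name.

If Player II plays L, Player I's expected payoff is (1/3)·(-1) + (2/3)·1 = 1/3.
If Player II plays C, Player I's expected payoff is (1/3)·3 + (2/3)·5 = 13/3.
If Player II plays R, Player I's expected payoff is (1/3)·4 + (2/3)·(-3) = -2/3.
Player II minimizes Player I's payoff; the smallest is -2/3, so the best response is R.

R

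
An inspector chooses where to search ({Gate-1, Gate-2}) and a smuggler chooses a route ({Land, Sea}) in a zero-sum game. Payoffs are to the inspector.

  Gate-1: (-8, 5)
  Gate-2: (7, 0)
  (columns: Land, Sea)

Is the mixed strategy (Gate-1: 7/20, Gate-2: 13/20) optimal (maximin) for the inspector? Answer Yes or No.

Yes

Against Land this mix gives (7/20)·(-8) + (13/20)·7 = 7/4.
Against Sea this mix gives (7/20)·5 + (13/20)·0 = 7/4.
All of the smuggler's active replies (Land, Sea) yield 7/4, and no column does worse for the inspector. The mix makes the smuggler indifferent and guarantees 7/4, so it is optimal.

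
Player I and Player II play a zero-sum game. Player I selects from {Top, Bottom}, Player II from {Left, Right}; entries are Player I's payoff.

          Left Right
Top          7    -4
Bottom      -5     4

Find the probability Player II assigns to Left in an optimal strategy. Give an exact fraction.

Row minima: Top → -4, Bottom → -5; maximin = -4.
Column maxima: Left → 7, Right → 4; minimax = 4.
-4 ≠ 4, so there is no saddle point; optimal play is mixed.
Let Player I play Top with probability p. Expected payoff against Left: 7p + (-5)(1−p) = 12p − 5; against Right: (-4)p + 4(1−p) = −8p + 4.
Setting these equal: 12p − 5 = −8p + 4 ⇒ 20p = 9 ⇒ p = 9/20, and the value is (12)·(9/20) − 5 = 2/5.
For Player II: with q = P(Left), equating Top's and Bottom's payoffs gives 11q − 4 = −9q + 4 ⇒ q = 2/5.

2/5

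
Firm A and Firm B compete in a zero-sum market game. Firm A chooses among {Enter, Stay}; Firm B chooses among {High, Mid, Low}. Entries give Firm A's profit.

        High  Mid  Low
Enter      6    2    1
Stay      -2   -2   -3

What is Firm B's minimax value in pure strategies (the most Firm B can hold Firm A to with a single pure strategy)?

1

Column maxima: High → 6, Mid → 2, Low → 1.
The smallest of these is 1.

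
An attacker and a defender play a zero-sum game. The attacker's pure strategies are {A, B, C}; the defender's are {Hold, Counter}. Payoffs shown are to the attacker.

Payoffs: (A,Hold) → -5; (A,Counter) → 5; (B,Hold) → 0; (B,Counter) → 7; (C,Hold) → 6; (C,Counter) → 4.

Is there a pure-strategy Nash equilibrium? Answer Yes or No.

Row minima: A → -5, B → 0, C → 4; maximin = 4.
Column maxima: Hold → 6, Counter → 7; minimax = 6.
4 ≠ 6, so no pure-strategy equilibrium exists.

No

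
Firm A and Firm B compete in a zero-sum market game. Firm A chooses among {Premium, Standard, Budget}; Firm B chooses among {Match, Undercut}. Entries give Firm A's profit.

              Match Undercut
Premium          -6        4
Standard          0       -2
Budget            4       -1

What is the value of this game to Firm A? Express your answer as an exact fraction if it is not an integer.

Row minima: Premium → -6, Standard → -2, Budget → -1; maximin = -1.
Column maxima: Match → 4, Undercut → 4; minimax = 4.
-1 ≠ 4, so there is no saddle point; optimal play is mixed.
Standard is strictly dominated by Budget, so Firm A never plays it.
On the remaining 2×2 (Premium, Budget vs Match, Undercut):
Let Firm A play Premium with probability p. Expected payoff against Match: (-6)p + 4(1−p) = −10p + 4; against Undercut: 4p + (-1)(1−p) = 5p − 1.
Setting these equal: −10p + 4 = 5p − 1 ⇒ −15p = -5 ⇒ p = 1/3, and the value is (-10)·(1/3) + 4 = 2/3.
For Firm B: with q = P(Match), equating Premium's and Budget's payoffs gives −10q + 4 = 5q − 1 ⇒ q = 1/3.

2/3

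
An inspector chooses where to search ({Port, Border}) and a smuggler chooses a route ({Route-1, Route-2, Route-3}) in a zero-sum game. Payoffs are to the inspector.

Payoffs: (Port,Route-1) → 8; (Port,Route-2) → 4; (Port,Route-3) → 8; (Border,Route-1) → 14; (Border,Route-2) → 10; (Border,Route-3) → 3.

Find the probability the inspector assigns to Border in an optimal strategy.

4/11

Row minima: Port → 4, Border → 3; maximin = 4.
Column maxima: Route-1 → 14, Route-2 → 10, Route-3 → 8; minimax = 8.
4 ≠ 8, so there is no saddle point; optimal play is mixed.
Route-1 is strictly dominated by Route-2 (it gives the inspector strictly more in every row), so the smuggler never plays it.
On the remaining 2×2 (Port, Border vs Route-2, Route-3):
Let the inspector play Port with probability p. Expected payoff against Route-2: 4p + 10(1−p) = −6p + 10; against Route-3: 8p + 3(1−p) = 5p + 3.
Setting these equal: −6p + 10 = 5p + 3 ⇒ −11p = -7 ⇒ p = 7/11, and the value is (-6)·(7/11) + 10 = 68/11.
For the smuggler: with q = P(Route-2), equating Port's and Border's payoffs gives −4q + 8 = 7q + 3 ⇒ q = 5/11.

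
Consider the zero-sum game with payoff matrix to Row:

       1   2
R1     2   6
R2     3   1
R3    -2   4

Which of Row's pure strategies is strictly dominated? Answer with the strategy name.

R1 gives a strictly higher payoff than R3 against every column: 2 > -2, 6 > 4.
So R3 is strictly dominated and Row never plays it.

R3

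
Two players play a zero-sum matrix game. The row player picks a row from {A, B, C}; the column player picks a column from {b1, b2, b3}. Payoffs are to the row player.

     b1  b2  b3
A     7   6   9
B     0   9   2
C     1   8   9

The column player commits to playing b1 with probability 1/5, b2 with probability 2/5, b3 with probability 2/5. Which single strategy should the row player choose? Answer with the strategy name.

Expected payoff of A: (1/5)·7 + (2/5)·6 + (2/5)·9 = 37/5.
Expected payoff of B: (1/5)·0 + (2/5)·9 + (2/5)·2 = 22/5.
Expected payoff of C: (1/5)·1 + (2/5)·8 + (2/5)·9 = 7.
The largest is 37/5, so the row player's best response is A.

A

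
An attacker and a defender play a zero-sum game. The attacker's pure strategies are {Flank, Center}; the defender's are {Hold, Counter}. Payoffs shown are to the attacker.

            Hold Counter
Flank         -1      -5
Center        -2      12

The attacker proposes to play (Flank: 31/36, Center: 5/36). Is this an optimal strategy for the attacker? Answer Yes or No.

Against Hold this mix gives (31/36)·(-1) + (5/36)·(-2) = -41/36.
Against Counter this mix gives (31/36)·(-5) + (5/36)·12 = -95/36.
The defender will play Counter, holding the attacker to -95/36. Shifting weight toward the row that does better against Counter would raise this floor (the equalizing mix achieves -11/9 against both Counter and Hold), so the proposed strategy is not optimal.

No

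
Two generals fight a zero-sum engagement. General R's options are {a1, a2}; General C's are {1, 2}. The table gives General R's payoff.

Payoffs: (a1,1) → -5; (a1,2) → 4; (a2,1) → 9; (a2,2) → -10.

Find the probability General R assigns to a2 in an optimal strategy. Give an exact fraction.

Row minima: a1 → -5, a2 → -10; maximin = -5.
Column maxima: 1 → 9, 2 → 4; minimax = 4.
-5 ≠ 4, so there is no saddle point; optimal play is mixed.
Let General R play a1 with probability p. Expected payoff against 1: (-5)p + 9(1−p) = −14p + 9; against 2: 4p + (-10)(1−p) = 14p − 10.
Setting these equal: −14p + 9 = 14p − 10 ⇒ −28p = -19 ⇒ p = 19/28, and the value is (-14)·(19/28) + 9 = -1/2.
For General C: with q = P(1), equating a1's and a2's payoffs gives −9q + 4 = 19q − 10 ⇒ q = 1/2.

9/28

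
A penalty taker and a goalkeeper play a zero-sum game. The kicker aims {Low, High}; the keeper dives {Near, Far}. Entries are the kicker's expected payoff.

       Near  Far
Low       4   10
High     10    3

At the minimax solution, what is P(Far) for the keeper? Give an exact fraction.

Row minima: Low → 4, High → 3; maximin = 4.
Column maxima: Near → 10, Far → 10; minimax = 10.
4 ≠ 10, so there is no saddle point; optimal play is mixed.
Let the kicker play Low with probability p. Expected payoff against Near: 4p + 10(1−p) = −6p + 10; against Far: 10p + 3(1−p) = 7p + 3.
Setting these equal: −6p + 10 = 7p + 3 ⇒ −13p = -7 ⇒ p = 7/13, and the value is (-6)·(7/13) + 10 = 88/13.
For the keeper: with q = P(Near), equating Low's and High's payoffs gives −6q + 10 = 7q + 3 ⇒ q = 7/13.

6/13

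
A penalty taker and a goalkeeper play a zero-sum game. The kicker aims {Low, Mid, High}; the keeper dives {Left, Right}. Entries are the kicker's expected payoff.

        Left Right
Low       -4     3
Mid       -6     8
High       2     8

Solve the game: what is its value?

Row minima: Low → -4, Mid → -6, High → 2; maximin = 2.
Column maxima: Left → 2, Right → 8; minimax = 2.
Since maximin = minimax = 2, there is a saddle point and the value is 2.

2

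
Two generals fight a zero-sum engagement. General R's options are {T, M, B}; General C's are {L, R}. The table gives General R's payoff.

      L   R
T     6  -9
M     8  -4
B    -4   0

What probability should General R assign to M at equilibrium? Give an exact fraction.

1/4

Row minima: T → -9, M → -4, B → -4; maximin = -4.
Column maxima: L → 8, R → 0; minimax = 0.
-4 ≠ 0, so there is no saddle point; optimal play is mixed.
T is strictly dominated by M, so General R never plays it.
On the remaining 2×2 (M, B vs L, R):
Let General R play M with probability p. Expected payoff against L: 8p + (-4)(1−p) = 12p − 4; against R: (-4)p + 0(1−p) = −4p.
Setting these equal: 12p − 4 = −4p ⇒ 16p = 4 ⇒ p = 1/4, and the value is (12)·(1/4) − 4 = -1.
For General C: with q = P(L), equating M's and B's payoffs gives 12q − 4 = −4q ⇒ q = 1/4.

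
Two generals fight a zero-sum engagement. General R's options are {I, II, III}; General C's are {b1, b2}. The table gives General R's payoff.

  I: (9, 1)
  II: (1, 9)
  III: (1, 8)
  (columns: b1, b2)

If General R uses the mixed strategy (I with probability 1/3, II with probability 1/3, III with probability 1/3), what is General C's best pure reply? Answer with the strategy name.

b1

If General C plays b1, General R's expected payoff is (1/3)·9 + (1/3)·1 + (1/3)·1 = 11/3.
If General C plays b2, General R's expected payoff is (1/3)·1 + (1/3)·9 + (1/3)·8 = 6.
General C minimizes General R's payoff; the smallest is 11/3, so the best response is b1.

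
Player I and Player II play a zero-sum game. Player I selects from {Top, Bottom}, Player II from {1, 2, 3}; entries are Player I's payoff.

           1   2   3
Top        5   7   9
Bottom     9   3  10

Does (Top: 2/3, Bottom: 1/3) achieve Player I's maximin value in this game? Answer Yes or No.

No

Against 1 this mix gives (2/3)·5 + (1/3)·9 = 19/3.
Against 2 this mix gives (2/3)·7 + (1/3)·3 = 17/3.
Against 3 this mix gives (2/3)·9 + (1/3)·10 = 28/3.
Player II will play 2, holding Player I to 17/3. Shifting weight toward the row that does better against 2 would raise this floor (the equalizing mix achieves 6 against both 2 and 1), so the proposed strategy is not optimal.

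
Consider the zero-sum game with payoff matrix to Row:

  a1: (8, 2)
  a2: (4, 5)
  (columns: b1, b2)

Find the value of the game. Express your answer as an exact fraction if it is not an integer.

Row minima: a1 → 2, a2 → 4; maximin = 4.
Column maxima: b1 → 8, b2 → 5; minimax = 5.
4 ≠ 5, so there is no saddle point; optimal play is mixed.
Let Row play a1 with probability p. Expected payoff against b1: 8p + 4(1−p) = 4p + 4; against b2: 2p + 5(1−p) = −3p + 5.
Setting these equal: 4p + 4 = −3p + 5 ⇒ 7p = 1 ⇒ p = 1/7, and the value is (4)·(1/7) + 4 = 32/7.
For Column: with q = P(b1), equating a1's and a2's payoffs gives 6q + 2 = −q + 5 ⇒ q = 3/7.

32/7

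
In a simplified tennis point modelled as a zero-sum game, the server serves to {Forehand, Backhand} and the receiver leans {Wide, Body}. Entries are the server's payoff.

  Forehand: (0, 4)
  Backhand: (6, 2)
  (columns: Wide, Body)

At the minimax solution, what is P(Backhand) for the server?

1/2

Row minima: Forehand → 0, Backhand → 2; maximin = 2.
Column maxima: Wide → 6, Body → 4; minimax = 4.
2 ≠ 4, so there is no saddle point; optimal play is mixed.
Let the server play Forehand with probability p. Expected payoff against Wide: 0p + 6(1−p) = −6p + 6; against Body: 4p + 2(1−p) = 2p + 2.
Setting these equal: −6p + 6 = 2p + 2 ⇒ −8p = -4 ⇒ p = 1/2, and the value is (-6)·(1/2) + 6 = 3.
For the receiver: with q = P(Wide), equating Forehand's and Backhand's payoffs gives −4q + 4 = 4q + 2 ⇒ q = 1/4.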